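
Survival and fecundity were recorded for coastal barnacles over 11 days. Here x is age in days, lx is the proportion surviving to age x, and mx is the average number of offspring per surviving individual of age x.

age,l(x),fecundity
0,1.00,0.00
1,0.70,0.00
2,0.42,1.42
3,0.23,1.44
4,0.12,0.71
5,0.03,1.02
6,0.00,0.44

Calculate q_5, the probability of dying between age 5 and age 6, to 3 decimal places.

1.000

q_5 = (l_5 − l_6) / l_5 = (0.03 − 0) / 0.03
     = 0.03 / 0.03 = 1 → 1.000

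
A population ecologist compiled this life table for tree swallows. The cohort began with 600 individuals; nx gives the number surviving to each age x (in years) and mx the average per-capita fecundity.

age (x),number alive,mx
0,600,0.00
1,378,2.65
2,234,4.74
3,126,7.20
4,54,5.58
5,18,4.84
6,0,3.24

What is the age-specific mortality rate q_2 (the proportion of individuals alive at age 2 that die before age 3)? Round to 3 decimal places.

lx = nx/n0 = nx/600: 1, 0.63, 0.39, 0.21, 0.09, 0.03, 0
q_2 = (l_2 − l_3) / l_2 = (0.39 − 0.21) / 0.39
     = 0.18 / 0.39 = 0.461538… → 0.462

0.462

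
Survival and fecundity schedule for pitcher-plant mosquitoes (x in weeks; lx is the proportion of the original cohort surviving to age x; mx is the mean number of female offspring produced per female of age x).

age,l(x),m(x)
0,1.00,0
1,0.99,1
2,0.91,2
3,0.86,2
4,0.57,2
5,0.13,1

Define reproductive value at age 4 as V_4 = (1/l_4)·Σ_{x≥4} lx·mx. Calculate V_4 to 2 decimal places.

2.23

lx·mx for x ≥ 4: 1.14, 0.13 → sum = 1.27
V_4 = 1.27 / l_4 = 1.27 / 0.57 = 2.22807… → 2.23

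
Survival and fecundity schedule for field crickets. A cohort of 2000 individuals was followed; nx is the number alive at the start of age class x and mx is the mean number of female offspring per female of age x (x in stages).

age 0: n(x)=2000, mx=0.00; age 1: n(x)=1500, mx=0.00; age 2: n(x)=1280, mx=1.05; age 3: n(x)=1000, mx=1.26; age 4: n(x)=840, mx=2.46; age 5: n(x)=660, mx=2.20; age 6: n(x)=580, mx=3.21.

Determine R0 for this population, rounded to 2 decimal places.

3.99

lx = nx/n0 = nx/2000: 1, 0.75, 0.64, 0.5, 0.42, 0.33, 0.29
lx·mx by age: 0, 0, 0.672, 0.63, 1.0332, 0.726, 0.9309
R0 = Σ lx·mx = 3.9921 → 3.99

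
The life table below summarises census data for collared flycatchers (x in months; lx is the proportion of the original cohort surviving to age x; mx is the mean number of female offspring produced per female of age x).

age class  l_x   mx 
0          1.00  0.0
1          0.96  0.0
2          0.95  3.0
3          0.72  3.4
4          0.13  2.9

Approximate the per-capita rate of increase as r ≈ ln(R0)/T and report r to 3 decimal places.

R0 = Σ lx·mx = 0 + 0 + 2.85 + 2.448 + 0.377 = 5.675
Σ x·lx·mx = 14.552; T = 14.552/5.675 = 2.56423…
r ≈ ln(R0)/T = ln(5.675)/2.56423… = 0.67703… → 0.677

0.677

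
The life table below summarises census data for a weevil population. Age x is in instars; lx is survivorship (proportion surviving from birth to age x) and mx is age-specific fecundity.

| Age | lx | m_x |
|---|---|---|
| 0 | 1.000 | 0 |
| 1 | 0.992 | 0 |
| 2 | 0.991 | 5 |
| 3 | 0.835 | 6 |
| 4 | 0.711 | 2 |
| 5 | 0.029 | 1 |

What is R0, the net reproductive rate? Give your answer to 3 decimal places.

lx·mx by age: 0, 0, 4.955, 5.01, 1.422, 0.029
R0 = Σ lx·mx = 11.416 → 11.416

11.416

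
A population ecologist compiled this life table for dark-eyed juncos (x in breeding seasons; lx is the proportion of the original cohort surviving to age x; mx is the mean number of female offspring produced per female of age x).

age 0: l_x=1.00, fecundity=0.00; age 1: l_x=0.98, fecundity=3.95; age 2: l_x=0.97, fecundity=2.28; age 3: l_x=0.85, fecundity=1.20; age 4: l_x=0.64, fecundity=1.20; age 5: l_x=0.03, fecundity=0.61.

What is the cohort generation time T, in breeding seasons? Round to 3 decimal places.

lx·mx: 0, 3.871, 2.2116, 1.02, 0.768, 0.0183 → R0 = 7.8889
x·lx·mx: 0, 3.871, 4.4232, 3.06, 3.072, 0.0915 → Σ = 14.5177
T = 14.5177 / 7.8889 = 1.840269… → 1.840

1.840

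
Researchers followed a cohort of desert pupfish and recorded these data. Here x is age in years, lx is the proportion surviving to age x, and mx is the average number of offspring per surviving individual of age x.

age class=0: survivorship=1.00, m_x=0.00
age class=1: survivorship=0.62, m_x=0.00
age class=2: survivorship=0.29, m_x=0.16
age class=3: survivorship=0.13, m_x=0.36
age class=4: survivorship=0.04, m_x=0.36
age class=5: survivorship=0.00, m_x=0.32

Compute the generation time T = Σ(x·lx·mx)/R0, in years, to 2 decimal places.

2.70

lx·mx: 0, 0, 0.0464, 0.0468, 0.0144, 0 → R0 = 0.1076
x·lx·mx: 0, 0, 0.0928, 0.1404, 0.0576, 0 → Σ = 0.2908
T = 0.2908 / 0.1076 = 2.702602… → 2.70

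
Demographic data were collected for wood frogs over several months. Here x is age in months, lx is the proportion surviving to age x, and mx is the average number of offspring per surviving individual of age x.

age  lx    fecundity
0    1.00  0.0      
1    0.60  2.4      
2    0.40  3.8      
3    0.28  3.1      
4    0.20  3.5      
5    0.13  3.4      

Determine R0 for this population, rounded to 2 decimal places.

lx·mx by age: 0, 1.44, 1.52, 0.868, 0.7, 0.442
R0 = Σ lx·mx = 4.97 → 4.97

4.97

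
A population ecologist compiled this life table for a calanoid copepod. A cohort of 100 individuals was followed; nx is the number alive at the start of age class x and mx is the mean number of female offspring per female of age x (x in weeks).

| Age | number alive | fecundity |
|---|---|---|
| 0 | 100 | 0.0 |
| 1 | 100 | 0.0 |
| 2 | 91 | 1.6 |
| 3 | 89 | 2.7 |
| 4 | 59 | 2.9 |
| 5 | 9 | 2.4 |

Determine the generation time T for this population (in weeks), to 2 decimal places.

3.12

lx = nx/n0 = nx/100: 1, 1, 0.91, 0.89, 0.59, 0.09
lx·mx: 0, 0, 1.456, 2.403, 1.711, 0.216 → R0 = 5.786
x·lx·mx: 0, 0, 2.912, 7.209, 6.844, 1.08 → Σ = 18.045
T = 18.045 / 5.786 = 3.118735… → 3.12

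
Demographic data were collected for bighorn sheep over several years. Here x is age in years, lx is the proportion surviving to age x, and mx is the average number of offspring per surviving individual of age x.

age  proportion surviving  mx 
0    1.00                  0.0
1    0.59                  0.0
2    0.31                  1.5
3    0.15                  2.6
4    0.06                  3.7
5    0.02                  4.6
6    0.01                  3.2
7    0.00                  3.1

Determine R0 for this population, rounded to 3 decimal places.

lx·mx by age: 0, 0, 0.465, 0.39, 0.222, 0.092, 0.032, 0
R0 = Σ lx·mx = 1.201 → 1.201

1.201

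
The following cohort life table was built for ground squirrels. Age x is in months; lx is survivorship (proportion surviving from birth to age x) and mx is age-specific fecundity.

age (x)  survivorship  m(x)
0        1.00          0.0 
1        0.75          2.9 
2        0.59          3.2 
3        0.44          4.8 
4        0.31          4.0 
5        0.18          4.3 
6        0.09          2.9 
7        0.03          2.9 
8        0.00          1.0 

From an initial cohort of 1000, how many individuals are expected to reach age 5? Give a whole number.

Expected survivors = N0 · l_5 = 1000 × 0.18 = 180 → 180

180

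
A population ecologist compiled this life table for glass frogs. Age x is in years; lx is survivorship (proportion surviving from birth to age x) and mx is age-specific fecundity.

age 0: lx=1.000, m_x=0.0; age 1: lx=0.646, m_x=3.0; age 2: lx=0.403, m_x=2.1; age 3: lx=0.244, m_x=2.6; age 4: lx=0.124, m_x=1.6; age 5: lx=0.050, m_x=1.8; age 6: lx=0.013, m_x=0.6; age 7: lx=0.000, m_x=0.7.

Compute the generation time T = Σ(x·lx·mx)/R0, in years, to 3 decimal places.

lx·mx: 0, 1.938, 0.8463, 0.6344, 0.1984, 0.09, 0.0078, 0 → R0 = 3.7149
x·lx·mx: 0, 1.938, 1.6926, 1.9032, 0.7936, 0.45, 0.0468, 0 → Σ = 6.8242
T = 6.8242 / 3.7149 = 1.836981… → 1.837

1.837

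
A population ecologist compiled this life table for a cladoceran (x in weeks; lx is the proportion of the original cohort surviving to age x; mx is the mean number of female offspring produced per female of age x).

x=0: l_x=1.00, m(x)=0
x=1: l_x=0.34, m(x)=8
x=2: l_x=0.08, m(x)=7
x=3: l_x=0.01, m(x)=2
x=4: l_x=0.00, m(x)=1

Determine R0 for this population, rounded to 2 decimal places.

3.30

lx·mx by age: 0, 2.72, 0.56, 0.02, 0
R0 = Σ lx·mx = 3.3 → 3.30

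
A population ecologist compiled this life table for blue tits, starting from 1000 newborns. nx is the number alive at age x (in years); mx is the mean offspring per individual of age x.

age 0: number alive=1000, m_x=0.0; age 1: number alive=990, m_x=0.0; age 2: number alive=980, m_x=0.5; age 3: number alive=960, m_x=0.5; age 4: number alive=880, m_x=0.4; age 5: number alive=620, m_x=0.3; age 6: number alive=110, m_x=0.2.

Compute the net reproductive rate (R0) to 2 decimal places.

lx = nx/n0 = nx/1000: 1, 0.99, 0.98, 0.96, 0.88, 0.62, 0.11
lx·mx by age: 0, 0, 0.49, 0.48, 0.352, 0.186, 0.022
R0 = Σ lx·mx = 1.53 → 1.53

1.53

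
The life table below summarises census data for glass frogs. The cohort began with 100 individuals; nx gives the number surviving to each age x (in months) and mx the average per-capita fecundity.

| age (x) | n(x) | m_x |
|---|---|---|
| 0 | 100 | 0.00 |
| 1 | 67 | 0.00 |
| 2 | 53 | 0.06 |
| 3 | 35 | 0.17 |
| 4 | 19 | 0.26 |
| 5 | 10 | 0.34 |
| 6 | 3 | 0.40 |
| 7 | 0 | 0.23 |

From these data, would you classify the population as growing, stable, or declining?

declining

lx = nx/n0 = nx/100: 1, 0.67, 0.53, 0.35, 0.19, 0.1, 0.03, 0
R0 = Σ lx·mx = 0 + 0 + 0.0318 + 0.0595 + 0.0494 + 0.034 + 0.012 + 0 = 0.1867
R0 < 1, so the population is declining.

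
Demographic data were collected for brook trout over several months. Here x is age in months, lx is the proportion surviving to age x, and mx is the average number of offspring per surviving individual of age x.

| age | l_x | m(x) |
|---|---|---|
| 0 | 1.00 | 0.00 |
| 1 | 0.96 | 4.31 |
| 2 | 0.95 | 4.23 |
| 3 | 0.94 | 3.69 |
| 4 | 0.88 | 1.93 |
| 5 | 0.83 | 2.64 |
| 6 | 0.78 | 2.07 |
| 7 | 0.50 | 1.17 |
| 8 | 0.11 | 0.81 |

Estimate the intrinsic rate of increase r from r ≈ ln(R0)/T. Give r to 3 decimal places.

R0 = Σ lx·mx = 0 + 4.1376 + 4.0185 + 3.4686 + 1.6984 + 2.1912 + 1.6146 + 0.585 + 0.0891 = 17.803
Σ x·lx·mx = 54.8254; T = 54.8254/17.803 = 3.07956…
r ≈ ln(R0)/T = ln(17.803)/3.07956… = 0.93499… → 0.935

0.935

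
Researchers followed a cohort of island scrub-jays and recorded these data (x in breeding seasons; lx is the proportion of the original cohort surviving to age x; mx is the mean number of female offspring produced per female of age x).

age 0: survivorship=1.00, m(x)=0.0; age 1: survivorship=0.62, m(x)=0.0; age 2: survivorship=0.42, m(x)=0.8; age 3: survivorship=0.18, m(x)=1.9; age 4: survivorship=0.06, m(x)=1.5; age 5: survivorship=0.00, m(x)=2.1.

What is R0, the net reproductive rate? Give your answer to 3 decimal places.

0.768

lx·mx by age: 0, 0, 0.336, 0.342, 0.09, 0
R0 = Σ lx·mx = 0.768 → 0.768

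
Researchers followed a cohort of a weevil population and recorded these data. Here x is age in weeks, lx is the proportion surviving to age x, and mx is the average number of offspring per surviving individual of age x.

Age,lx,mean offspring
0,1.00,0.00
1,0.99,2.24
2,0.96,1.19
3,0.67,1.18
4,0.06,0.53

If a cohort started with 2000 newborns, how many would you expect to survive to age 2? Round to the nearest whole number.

Expected survivors = N0 · l_2 = 2000 × 0.96 = 1920 → 1920

1920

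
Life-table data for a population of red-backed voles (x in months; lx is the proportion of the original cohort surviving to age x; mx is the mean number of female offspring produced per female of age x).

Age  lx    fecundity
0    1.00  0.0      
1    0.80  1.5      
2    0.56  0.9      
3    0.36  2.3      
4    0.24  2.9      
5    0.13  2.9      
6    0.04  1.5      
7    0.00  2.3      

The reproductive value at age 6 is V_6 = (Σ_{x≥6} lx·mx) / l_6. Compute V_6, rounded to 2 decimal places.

lx·mx for x ≥ 6: 0.06, 0 → sum = 0.06
V_6 = 0.06 / l_6 = 0.06 / 0.04 = 1.5 → 1.50

1.50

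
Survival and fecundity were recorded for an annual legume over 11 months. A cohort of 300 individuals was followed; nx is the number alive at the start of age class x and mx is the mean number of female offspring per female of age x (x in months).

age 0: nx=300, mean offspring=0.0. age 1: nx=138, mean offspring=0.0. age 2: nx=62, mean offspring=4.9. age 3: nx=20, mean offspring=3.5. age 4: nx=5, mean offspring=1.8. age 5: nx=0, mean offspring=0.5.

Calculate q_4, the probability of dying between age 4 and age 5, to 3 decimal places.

lx = nx/n0 = nx/300: 1, 0.46, 0.20667…, 0.06667…, 0.01667…, 0
q_4 = (l_4 − l_5) / l_4 = (0.016667… − 0) / 0.016667…
     = 0.016667… / 0.016667… = 1 → 1.000

1.000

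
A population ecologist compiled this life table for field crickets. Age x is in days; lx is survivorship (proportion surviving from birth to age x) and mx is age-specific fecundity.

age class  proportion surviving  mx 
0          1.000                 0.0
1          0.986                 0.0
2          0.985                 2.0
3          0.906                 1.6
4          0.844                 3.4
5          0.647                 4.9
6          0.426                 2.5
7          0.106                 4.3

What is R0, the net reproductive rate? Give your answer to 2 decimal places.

lx·mx by age: 0, 0, 1.97, 1.4496, 2.8696, 3.1703, 1.065, 0.4558
R0 = Σ lx·mx = 10.9803 → 10.98

10.98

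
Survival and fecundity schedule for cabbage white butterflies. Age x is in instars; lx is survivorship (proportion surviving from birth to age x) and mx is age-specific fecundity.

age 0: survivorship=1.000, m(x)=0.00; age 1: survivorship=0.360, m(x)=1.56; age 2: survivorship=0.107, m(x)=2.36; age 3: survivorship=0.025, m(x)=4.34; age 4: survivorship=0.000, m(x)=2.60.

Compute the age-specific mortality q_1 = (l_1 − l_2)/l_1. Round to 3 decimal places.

0.703

q_1 = (l_1 − l_2) / l_1 = (0.36 − 0.107) / 0.36
     = 0.253 / 0.36 = 0.702778… → 0.703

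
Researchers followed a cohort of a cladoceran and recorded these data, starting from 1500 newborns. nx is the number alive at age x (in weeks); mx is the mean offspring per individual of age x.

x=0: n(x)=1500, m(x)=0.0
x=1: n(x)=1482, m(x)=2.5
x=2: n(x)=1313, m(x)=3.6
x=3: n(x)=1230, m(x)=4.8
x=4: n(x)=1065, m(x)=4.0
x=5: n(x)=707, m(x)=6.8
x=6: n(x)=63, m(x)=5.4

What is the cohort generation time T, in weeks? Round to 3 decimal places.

lx = nx/n0 = nx/1500: 1, 0.988, 0.87533…, 0.82, 0.71, 0.47133…, 0.042
lx·mx: 0, 2.47, 3.1512…, 3.936, 2.84, 3.205067…, 0.2268 → R0 = 15.829067…
x·lx·mx: 0, 2.47, 6.3024…, 11.808, 11.36, 16.025333…, 1.3608 → Σ = 49.326533…
T = 49.326533… / 15.829067… = 3.1162… → 3.116

3.116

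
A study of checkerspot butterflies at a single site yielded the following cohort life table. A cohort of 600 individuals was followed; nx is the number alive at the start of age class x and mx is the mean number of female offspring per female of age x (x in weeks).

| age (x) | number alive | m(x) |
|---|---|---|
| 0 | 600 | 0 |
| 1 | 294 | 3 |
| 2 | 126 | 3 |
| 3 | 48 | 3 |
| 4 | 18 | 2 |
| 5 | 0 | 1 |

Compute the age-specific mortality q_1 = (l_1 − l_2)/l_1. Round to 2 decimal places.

lx = nx/n0 = nx/600: 1, 0.49, 0.21, 0.08, 0.03, 0
q_1 = (l_1 − l_2) / l_1 = (0.49 − 0.21) / 0.49
     = 0.28 / 0.49 = 0.571429… → 0.57

0.57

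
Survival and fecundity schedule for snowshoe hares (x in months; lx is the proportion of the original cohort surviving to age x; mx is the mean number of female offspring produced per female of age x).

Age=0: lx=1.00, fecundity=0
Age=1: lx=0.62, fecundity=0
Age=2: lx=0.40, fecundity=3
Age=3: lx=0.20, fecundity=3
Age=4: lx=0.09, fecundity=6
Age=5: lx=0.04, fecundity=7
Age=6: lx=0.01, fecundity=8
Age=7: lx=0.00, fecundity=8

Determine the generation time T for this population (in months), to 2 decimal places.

lx·mx: 0, 0, 1.2, 0.6, 0.54, 0.28, 0.08, 0 → R0 = 2.7
x·lx·mx: 0, 0, 2.4, 1.8, 2.16, 1.4, 0.48, 0 → Σ = 8.24
T = 8.24 / 2.7 = 3.051852… → 3.05

3.05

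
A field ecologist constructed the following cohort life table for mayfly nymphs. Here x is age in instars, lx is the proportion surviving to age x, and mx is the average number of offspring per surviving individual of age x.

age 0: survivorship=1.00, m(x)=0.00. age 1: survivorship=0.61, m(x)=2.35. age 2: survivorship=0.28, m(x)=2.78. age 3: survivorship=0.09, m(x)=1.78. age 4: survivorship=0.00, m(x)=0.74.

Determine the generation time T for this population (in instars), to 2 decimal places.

1.46

lx·mx: 0, 1.4335, 0.7784, 0.1602, 0 → R0 = 2.3721
x·lx·mx: 0, 1.4335, 1.5568, 0.4806, 0 → Σ = 3.4709
T = 3.4709 / 2.3721 = 1.463218… → 1.46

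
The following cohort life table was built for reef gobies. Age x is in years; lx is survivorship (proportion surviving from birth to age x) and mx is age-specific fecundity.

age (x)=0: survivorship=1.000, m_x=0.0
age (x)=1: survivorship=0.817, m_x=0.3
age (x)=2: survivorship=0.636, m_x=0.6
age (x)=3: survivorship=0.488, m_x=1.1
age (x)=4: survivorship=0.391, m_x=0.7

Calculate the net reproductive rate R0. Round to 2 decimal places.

1.44

lx·mx by age: 0, 0.2451, 0.3816, 0.5368, 0.2737
R0 = Σ lx·mx = 1.4372 → 1.44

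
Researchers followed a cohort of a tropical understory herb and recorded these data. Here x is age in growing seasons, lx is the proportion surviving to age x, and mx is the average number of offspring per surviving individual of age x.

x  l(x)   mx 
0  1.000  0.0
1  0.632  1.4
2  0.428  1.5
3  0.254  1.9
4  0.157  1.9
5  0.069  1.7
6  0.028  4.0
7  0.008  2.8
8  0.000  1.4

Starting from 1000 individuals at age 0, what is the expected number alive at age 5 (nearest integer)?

69

Expected survivors = N0 · l_5 = 1000 × 0.069 = 69 → 69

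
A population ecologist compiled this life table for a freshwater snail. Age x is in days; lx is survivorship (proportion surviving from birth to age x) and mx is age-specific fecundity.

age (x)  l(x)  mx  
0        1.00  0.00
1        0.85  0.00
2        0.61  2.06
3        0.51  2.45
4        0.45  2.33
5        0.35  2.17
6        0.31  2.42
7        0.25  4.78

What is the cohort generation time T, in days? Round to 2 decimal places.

lx·mx: 0, 0, 1.2566, 1.2495, 1.0485, 0.7595, 0.7502, 1.195 → R0 = 6.2593
x·lx·mx: 0, 0, 2.5132, 3.7485, 4.194, 3.7975, 4.5012, 8.365 → Σ = 27.1194
T = 27.1194 / 6.2593 = 4.332657… → 4.33

4.33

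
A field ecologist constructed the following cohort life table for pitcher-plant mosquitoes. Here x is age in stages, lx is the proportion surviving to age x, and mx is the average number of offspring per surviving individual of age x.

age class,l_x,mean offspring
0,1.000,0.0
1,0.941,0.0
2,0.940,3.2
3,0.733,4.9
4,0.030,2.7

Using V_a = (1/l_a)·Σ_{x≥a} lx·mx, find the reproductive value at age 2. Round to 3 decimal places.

lx·mx for x ≥ 2: 3.008, 3.5917, 0.081 → sum = 6.6807
V_2 = 6.6807 / l_2 = 6.6807 / 0.94 = 7.107128… → 7.107

7.107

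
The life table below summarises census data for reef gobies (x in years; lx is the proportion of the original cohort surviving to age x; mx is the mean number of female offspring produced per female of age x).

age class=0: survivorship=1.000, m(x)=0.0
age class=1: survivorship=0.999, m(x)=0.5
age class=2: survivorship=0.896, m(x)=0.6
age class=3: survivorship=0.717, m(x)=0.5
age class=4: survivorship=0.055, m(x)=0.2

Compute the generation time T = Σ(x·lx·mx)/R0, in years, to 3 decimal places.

1.915

lx·mx: 0, 0.4995, 0.5376, 0.3585, 0.011 → R0 = 1.4066
x·lx·mx: 0, 0.4995, 1.0752, 1.0755, 0.044 → Σ = 2.6942
T = 2.6942 / 1.4066 = 1.915399… → 1.915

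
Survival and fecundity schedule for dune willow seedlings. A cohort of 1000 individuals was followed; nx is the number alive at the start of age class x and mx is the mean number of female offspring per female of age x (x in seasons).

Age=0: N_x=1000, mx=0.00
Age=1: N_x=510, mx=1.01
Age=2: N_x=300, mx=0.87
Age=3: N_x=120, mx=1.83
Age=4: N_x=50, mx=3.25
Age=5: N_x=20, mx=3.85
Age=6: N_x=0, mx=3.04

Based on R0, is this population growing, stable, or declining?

growing

lx = nx/n0 = nx/1000: 1, 0.51, 0.3, 0.12, 0.05, 0.02, 0
R0 = Σ lx·mx = 0 + 0.5151 + 0.261 + 0.2196 + 0.1625 + 0.077 + 0 = 1.2352
R0 > 1, so the population is growing.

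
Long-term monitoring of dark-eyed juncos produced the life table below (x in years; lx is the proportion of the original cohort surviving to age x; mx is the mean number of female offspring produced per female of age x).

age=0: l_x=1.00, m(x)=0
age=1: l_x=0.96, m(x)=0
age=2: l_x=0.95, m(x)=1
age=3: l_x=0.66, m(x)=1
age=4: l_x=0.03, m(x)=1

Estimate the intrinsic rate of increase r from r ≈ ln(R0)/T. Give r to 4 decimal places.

0.2028

R0 = Σ lx·mx = 0 + 0 + 0.95 + 0.66 + 0.03 = 1.64
Σ x·lx·mx = 4; T = 4/1.64 = 2.43902…
r ≈ ln(R0)/T = ln(1.64)/2.43902… = 0.202825… → 0.2028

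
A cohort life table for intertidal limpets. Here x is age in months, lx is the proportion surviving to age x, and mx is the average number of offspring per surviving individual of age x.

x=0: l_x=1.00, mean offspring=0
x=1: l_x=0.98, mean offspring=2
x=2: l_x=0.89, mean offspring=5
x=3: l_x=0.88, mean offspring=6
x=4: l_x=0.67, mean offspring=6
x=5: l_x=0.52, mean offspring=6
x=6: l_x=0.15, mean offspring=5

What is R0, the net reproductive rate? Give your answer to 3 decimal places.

19.580

lx·mx by age: 0, 1.96, 4.45, 5.28, 4.02, 3.12, 0.75
R0 = Σ lx·mx = 19.58 → 19.580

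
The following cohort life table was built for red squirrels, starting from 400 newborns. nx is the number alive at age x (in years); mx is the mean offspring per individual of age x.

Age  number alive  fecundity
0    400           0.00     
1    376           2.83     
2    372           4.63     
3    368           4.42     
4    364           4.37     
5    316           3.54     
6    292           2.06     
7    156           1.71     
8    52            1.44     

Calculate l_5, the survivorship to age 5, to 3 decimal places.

l_5 = n_5/n_0 = 316/400 = 0.79 → 0.790

0.790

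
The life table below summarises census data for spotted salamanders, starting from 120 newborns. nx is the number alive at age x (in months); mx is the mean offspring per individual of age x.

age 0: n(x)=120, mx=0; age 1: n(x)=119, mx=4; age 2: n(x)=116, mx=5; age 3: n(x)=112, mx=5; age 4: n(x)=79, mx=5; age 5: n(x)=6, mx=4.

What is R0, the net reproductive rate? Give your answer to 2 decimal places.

16.96

lx = nx/n0 = nx/120: 1, 0.99167…, 0.96667…, 0.93333…, 0.65833…, 0.05
lx·mx by age: 0, 3.966667…, 4.833333…, 4.666667…, 3.291667…, 0.2
R0 = Σ lx·mx = 16.958333… → 16.96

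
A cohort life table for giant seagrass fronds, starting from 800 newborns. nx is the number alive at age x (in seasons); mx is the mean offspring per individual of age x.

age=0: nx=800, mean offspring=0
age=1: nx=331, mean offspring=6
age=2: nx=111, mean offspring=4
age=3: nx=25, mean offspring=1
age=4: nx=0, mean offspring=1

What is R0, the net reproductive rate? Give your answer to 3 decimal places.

lx = nx/n0 = nx/800: 1, 0.41375, 0.13875, 0.03125, 0
lx·mx by age: 0, 2.4825, 0.555, 0.03125, 0
R0 = Σ lx·mx = 3.06875 → 3.069

3.069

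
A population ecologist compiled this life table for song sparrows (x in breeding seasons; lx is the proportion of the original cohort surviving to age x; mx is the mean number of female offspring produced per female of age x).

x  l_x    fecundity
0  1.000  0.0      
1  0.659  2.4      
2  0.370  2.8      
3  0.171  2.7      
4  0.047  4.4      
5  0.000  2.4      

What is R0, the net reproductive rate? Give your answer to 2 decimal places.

lx·mx by age: 0, 1.5816, 1.036, 0.4617, 0.2068, 0
R0 = Σ lx·mx = 3.2861 → 3.29

3.29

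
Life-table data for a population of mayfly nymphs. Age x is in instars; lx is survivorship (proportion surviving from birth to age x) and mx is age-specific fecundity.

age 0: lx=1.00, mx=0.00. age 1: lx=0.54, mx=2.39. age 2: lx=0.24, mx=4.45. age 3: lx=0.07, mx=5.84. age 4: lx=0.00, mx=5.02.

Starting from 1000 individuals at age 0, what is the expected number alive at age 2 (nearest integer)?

Expected survivors = N0 · l_2 = 1000 × 0.24 = 240 → 240

240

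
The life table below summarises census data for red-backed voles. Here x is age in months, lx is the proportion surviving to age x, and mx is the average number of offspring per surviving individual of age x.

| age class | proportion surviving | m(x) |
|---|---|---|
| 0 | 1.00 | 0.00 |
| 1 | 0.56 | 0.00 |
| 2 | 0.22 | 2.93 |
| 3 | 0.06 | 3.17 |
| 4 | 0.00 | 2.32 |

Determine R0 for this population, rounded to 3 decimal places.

lx·mx by age: 0, 0, 0.6446, 0.1902, 0
R0 = Σ lx·mx = 0.8348 → 0.835

0.835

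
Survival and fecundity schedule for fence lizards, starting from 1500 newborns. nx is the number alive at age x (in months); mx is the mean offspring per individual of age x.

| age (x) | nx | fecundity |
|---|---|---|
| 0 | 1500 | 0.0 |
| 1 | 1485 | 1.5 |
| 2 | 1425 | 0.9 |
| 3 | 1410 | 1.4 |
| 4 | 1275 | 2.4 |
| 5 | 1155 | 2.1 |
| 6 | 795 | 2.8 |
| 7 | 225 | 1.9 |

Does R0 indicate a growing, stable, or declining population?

lx = nx/n0 = nx/1500: 1, 0.99, 0.95, 0.94, 0.85, 0.77, 0.53, 0.15
R0 = Σ lx·mx = 0 + 1.485 + 0.855 + 1.316 + 2.04 + 1.617 + 1.484 + 0.285 = 9.082
R0 > 1, so the population is growing.

growing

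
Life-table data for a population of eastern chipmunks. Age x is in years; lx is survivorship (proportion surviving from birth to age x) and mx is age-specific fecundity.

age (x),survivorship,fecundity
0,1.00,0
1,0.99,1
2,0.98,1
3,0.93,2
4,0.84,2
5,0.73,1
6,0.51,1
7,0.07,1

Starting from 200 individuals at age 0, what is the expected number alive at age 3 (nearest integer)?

Expected survivors = N0 · l_3 = 200 × 0.93 = 186 → 186

186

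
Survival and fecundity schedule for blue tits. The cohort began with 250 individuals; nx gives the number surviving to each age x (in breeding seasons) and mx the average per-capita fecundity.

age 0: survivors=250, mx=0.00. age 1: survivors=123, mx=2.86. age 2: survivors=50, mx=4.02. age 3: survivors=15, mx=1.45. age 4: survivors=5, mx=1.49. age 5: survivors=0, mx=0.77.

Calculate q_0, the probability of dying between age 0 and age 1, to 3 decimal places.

lx = nx/n0 = nx/250: 1, 0.492, 0.2, 0.06, 0.02, 0
q_0 = (l_0 − l_1) / l_0 = (1 − 0.492) / 1
     = 0.508 / 1 = 0.508 → 0.508

0.508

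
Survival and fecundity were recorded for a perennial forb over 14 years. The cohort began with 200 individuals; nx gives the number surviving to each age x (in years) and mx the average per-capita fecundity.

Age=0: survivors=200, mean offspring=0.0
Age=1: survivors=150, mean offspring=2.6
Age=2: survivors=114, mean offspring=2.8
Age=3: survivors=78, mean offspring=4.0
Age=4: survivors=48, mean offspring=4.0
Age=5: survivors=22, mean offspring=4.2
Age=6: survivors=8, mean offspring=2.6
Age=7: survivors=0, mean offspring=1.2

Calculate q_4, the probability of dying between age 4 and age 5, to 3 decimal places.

lx = nx/n0 = nx/200: 1, 0.75, 0.57, 0.39, 0.24, 0.11, 0.04, 0
q_4 = (l_4 − l_5) / l_4 = (0.24 − 0.11) / 0.24
     = 0.13 / 0.24 = 0.541667… → 0.542

0.542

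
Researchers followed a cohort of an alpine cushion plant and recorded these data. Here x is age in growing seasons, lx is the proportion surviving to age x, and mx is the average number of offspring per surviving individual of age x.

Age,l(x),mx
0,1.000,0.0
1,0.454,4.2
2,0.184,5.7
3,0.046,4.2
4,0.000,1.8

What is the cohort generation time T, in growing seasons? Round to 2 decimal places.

lx·mx: 0, 1.9068, 1.0488, 0.1932, 0 → R0 = 3.1488
x·lx·mx: 0, 1.9068, 2.0976, 0.5796, 0 → Σ = 4.584
T = 4.584 / 3.1488 = 1.455793… → 1.46

1.46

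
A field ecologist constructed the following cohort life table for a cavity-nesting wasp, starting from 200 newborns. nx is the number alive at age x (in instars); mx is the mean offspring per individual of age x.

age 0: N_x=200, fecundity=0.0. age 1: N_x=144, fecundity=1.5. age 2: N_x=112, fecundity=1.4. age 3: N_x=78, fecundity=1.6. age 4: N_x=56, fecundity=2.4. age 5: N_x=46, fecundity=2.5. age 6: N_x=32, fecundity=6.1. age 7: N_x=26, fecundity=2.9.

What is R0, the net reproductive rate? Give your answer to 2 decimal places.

lx = nx/n0 = nx/200: 1, 0.72, 0.56, 0.39, 0.28, 0.23, 0.16, 0.13
lx·mx by age: 0, 1.08, 0.784, 0.624, 0.672, 0.575, 0.976, 0.377
R0 = Σ lx·mx = 5.088 → 5.09

5.09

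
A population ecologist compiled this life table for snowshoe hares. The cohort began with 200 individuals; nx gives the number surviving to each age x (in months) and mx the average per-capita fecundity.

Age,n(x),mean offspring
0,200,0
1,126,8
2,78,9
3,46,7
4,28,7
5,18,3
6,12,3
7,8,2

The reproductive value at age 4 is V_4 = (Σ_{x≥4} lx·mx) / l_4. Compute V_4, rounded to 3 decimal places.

10.786

lx = nx/n0 = nx/200: 1, 0.63, 0.39, 0.23, 0.14, 0.09, 0.06, 0.04
lx·mx for x ≥ 4: 0.98, 0.27, 0.18, 0.08 → sum = 1.51
V_4 = 1.51 / l_4 = 1.51 / 0.14 = 10.785714… → 10.786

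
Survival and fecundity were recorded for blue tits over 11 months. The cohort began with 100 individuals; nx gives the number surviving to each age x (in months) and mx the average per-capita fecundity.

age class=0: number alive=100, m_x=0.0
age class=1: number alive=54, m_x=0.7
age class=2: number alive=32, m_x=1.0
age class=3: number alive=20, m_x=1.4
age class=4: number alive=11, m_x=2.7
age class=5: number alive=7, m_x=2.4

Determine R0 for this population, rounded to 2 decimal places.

lx = nx/n0 = nx/100: 1, 0.54, 0.32, 0.2, 0.11, 0.07
lx·mx by age: 0, 0.378, 0.32, 0.28, 0.297, 0.168
R0 = Σ lx·mx = 1.443 → 1.44

1.44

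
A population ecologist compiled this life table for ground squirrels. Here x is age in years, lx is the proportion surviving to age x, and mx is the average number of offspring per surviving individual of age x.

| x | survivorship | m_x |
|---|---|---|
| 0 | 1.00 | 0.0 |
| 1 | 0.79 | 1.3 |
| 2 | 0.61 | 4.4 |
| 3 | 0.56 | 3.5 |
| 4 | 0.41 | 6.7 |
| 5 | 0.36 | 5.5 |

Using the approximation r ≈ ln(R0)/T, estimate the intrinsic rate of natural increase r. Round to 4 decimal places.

R0 = Σ lx·mx = 0 + 1.027 + 2.684 + 1.96 + 2.747 + 1.98 = 10.398
Σ x·lx·mx = 33.163; T = 33.163/10.398 = 3.18936…
r ≈ ln(R0)/T = ln(10.398)/3.18936… = 0.734195… → 0.7342

0.7342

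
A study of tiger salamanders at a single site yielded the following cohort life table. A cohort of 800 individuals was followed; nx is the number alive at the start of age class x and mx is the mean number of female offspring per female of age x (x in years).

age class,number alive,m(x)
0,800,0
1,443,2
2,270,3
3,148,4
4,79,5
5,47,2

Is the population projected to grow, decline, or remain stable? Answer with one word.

growing

lx = nx/n0 = nx/800: 1, 0.55375, 0.3375, 0.185, 0.09875, 0.05875
R0 = Σ lx·mx = 0 + 1.1075 + 1.0125 + 0.74 + 0.49375 + 0.1175 = 3.47125
R0 > 1, so the population is growing.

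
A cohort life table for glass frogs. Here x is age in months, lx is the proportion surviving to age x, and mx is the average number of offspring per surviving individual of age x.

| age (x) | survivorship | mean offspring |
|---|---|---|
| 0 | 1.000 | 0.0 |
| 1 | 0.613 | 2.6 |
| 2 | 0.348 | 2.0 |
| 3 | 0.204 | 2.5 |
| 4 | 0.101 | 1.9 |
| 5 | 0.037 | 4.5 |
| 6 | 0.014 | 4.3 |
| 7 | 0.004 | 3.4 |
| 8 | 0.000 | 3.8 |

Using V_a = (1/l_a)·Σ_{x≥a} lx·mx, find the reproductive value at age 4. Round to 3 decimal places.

lx·mx for x ≥ 4: 0.1919, 0.1665, 0.0602, 0.0136, 0 → sum = 0.4322
V_4 = 0.4322 / l_4 = 0.4322 / 0.101 = 4.279208… → 4.279

4.279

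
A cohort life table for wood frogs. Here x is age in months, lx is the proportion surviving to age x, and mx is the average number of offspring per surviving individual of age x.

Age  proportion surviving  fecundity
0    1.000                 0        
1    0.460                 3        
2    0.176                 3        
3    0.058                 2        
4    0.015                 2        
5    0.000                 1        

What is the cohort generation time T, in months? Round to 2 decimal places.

1.41

lx·mx: 0, 1.38, 0.528, 0.116, 0.03, 0 → R0 = 2.054
x·lx·mx: 0, 1.38, 1.056, 0.348, 0.12, 0 → Σ = 2.904
T = 2.904 / 2.054 = 1.413827… → 1.41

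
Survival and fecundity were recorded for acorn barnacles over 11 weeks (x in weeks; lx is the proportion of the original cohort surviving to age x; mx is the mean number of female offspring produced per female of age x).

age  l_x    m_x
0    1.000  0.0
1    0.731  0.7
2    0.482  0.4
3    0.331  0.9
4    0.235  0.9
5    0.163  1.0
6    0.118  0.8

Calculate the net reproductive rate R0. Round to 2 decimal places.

lx·mx by age: 0, 0.5117, 0.1928, 0.2979, 0.2115, 0.163, 0.0944
R0 = Σ lx·mx = 1.4713 → 1.47

1.47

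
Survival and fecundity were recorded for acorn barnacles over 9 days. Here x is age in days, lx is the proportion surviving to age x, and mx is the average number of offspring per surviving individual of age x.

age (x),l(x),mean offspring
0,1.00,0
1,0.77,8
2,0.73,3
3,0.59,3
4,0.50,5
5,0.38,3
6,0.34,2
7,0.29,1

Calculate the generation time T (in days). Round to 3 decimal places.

2.557

lx·mx: 0, 6.16, 2.19, 1.77, 2.5, 1.14, 0.68, 0.29 → R0 = 14.73
x·lx·mx: 0, 6.16, 4.38, 5.31, 10, 5.7, 4.08, 2.03 → Σ = 37.66
T = 37.66 / 14.73 = 2.556687… → 2.557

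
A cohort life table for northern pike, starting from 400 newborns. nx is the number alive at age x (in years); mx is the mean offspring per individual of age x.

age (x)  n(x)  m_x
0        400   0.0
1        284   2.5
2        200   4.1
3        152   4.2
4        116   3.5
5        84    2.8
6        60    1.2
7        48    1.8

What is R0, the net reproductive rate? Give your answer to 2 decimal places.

7.42

lx = nx/n0 = nx/400: 1, 0.71, 0.5, 0.38, 0.29, 0.21, 0.15, 0.12
lx·mx by age: 0, 1.775, 2.05, 1.596, 1.015, 0.588, 0.18, 0.216
R0 = Σ lx·mx = 7.42 → 7.42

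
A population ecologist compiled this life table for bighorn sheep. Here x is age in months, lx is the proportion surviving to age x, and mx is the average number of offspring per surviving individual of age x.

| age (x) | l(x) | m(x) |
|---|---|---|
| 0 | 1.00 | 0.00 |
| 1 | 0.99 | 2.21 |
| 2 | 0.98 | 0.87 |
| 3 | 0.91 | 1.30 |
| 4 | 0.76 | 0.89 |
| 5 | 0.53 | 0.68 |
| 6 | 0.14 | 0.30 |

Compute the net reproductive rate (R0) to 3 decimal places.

5.302

lx·mx by age: 0, 2.1879, 0.8526, 1.183, 0.6764, 0.3604, 0.042
R0 = Σ lx·mx = 5.3023 → 5.302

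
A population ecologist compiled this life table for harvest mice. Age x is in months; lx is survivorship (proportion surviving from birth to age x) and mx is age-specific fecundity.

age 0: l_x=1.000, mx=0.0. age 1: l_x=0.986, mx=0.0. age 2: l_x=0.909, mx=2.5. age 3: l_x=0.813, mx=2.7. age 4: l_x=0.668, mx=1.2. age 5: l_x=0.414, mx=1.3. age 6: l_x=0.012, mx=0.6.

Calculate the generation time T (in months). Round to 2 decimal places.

2.94

lx·mx: 0, 0, 2.2725, 2.1951, 0.8016, 0.5382, 0.0072 → R0 = 5.8146
x·lx·mx: 0, 0, 4.545, 6.5853, 3.2064, 2.691, 0.0432 → Σ = 17.0709
T = 17.0709 / 5.8146 = 2.935868… → 2.94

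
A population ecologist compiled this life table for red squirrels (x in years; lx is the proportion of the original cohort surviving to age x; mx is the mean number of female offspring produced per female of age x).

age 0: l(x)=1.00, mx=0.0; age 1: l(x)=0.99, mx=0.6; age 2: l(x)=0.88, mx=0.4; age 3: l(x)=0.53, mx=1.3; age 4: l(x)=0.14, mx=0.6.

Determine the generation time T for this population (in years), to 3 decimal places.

2.153

lx·mx: 0, 0.594, 0.352, 0.689, 0.084 → R0 = 1.719
x·lx·mx: 0, 0.594, 0.704, 2.067, 0.336 → Σ = 3.701
T = 3.701 / 1.719 = 2.152996… → 2.153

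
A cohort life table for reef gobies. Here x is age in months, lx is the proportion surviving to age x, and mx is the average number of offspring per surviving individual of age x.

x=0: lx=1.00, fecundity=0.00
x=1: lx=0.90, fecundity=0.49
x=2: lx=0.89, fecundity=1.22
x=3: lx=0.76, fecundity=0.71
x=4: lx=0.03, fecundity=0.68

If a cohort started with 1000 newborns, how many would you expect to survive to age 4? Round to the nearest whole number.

30

Expected survivors = N0 · l_4 = 1000 × 0.03 = 30 → 30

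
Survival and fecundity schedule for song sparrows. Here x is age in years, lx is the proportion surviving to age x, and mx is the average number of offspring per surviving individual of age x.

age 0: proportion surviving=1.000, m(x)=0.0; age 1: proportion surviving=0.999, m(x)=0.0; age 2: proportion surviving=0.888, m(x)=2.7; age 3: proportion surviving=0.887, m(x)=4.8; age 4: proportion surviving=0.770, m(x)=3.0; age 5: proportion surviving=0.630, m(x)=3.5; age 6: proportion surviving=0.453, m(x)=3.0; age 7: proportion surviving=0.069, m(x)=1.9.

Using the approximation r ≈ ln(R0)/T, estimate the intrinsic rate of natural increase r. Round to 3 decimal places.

0.685

R0 = Σ lx·mx = 0 + 0 + 2.3976 + 4.2576 + 2.31 + 2.205 + 1.359 + 0.1311 = 12.6603
Σ x·lx·mx = 46.9047; T = 46.9047/12.6603 = 3.70486…
r ≈ ln(R0)/T = ln(12.6603)/3.70486… = 0.68517… → 0.685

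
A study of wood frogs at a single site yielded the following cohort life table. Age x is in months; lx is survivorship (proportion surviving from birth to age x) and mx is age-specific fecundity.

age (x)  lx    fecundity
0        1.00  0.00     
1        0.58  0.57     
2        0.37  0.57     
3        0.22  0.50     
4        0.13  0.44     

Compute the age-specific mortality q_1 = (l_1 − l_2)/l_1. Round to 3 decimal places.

0.362

q_1 = (l_1 − l_2) / l_1 = (0.58 − 0.37) / 0.58
     = 0.21 / 0.58 = 0.362069… → 0.362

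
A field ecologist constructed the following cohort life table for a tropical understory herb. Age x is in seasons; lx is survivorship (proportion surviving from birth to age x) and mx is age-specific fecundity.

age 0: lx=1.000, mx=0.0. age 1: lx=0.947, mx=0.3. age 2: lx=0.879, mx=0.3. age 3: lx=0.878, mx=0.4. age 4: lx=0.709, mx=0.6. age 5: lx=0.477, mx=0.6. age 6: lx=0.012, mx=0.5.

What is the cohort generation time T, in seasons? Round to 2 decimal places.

lx·mx: 0, 0.2841, 0.2637, 0.3512, 0.4254, 0.2862, 0.006 → R0 = 1.6166
x·lx·mx: 0, 0.2841, 0.5274, 1.0536, 1.7016, 1.431, 0.036 → Σ = 5.0337
T = 5.0337 / 1.6166 = 3.113757… → 3.11

3.11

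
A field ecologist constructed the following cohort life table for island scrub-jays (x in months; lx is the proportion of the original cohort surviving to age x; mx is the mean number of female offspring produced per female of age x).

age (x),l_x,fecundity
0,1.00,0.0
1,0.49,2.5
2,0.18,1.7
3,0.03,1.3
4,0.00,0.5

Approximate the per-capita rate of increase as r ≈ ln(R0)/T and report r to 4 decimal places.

R0 = Σ lx·mx = 0 + 1.225 + 0.306 + 0.039 + 0 = 1.57
Σ x·lx·mx = 1.954; T = 1.954/1.57 = 1.24459…
r ≈ ln(R0)/T = ln(1.57)/1.24459… = 0.36243… → 0.3624

0.3624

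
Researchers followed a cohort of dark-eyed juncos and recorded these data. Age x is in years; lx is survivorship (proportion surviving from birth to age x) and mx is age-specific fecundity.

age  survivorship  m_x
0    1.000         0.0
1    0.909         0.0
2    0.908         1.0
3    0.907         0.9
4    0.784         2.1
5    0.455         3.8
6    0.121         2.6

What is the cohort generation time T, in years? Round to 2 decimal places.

3.95

lx·mx: 0, 0, 0.908, 0.8163, 1.6464, 1.729, 0.3146 → R0 = 5.4143
x·lx·mx: 0, 0, 1.816, 2.4489, 6.5856, 8.645, 1.8876 → Σ = 21.3831
T = 21.3831 / 5.4143 = 3.949375… → 3.95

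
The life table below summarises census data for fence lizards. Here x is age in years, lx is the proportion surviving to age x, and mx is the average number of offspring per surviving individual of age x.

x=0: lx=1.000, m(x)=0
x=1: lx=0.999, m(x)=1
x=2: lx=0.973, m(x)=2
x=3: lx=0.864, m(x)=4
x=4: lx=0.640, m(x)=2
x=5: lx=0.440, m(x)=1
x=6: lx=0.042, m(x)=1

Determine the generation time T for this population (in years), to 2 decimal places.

lx·mx: 0, 0.999, 1.946, 3.456, 1.28, 0.44, 0.042 → R0 = 8.163
x·lx·mx: 0, 0.999, 3.892, 10.368, 5.12, 2.2, 0.252 → Σ = 22.831
T = 22.831 / 8.163 = 2.796888… → 2.80

2.80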